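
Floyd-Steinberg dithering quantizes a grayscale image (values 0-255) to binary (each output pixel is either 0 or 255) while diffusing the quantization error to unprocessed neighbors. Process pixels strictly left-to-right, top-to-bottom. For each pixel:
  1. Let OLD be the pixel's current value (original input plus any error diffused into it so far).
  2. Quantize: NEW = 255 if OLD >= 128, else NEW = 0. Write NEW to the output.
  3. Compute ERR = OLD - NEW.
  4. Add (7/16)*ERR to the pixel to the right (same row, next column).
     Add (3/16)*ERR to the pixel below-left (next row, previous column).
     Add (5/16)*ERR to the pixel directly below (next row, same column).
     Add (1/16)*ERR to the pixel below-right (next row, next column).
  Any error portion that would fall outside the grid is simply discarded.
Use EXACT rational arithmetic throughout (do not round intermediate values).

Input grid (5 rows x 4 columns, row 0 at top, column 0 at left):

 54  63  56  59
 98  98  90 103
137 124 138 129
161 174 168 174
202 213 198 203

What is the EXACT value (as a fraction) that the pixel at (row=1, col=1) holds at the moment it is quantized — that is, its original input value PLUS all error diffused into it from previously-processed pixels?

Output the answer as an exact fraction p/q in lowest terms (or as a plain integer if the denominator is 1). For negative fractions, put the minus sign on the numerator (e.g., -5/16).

Answer: 94057/1024

Derivation:
(0,0): OLD=54 → NEW=0, ERR=54
(0,1): OLD=693/8 → NEW=0, ERR=693/8
(0,2): OLD=12019/128 → NEW=0, ERR=12019/128
(0,3): OLD=204965/2048 → NEW=0, ERR=204965/2048
(1,0): OLD=16783/128 → NEW=255, ERR=-15857/128
(1,1): OLD=94057/1024 → NEW=0, ERR=94057/1024
Target (1,1): original=98, with diffused error = 94057/1024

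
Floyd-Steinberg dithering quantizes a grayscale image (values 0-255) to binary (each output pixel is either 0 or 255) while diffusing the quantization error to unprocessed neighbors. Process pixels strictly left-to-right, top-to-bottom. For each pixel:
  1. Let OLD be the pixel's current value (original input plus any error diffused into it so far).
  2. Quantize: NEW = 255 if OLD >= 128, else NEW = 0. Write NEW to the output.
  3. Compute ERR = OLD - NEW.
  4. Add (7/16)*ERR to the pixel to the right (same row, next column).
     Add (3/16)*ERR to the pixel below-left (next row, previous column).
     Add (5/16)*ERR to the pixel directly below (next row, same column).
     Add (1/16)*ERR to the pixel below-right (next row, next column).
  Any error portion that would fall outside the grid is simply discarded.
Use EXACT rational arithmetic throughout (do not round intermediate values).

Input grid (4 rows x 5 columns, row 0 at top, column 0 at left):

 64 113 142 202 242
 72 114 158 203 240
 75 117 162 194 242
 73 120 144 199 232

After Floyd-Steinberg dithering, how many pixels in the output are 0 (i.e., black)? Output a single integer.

(0,0): OLD=64 → NEW=0, ERR=64
(0,1): OLD=141 → NEW=255, ERR=-114
(0,2): OLD=737/8 → NEW=0, ERR=737/8
(0,3): OLD=31015/128 → NEW=255, ERR=-1625/128
(0,4): OLD=484241/2048 → NEW=255, ERR=-37999/2048
(1,0): OLD=565/8 → NEW=0, ERR=565/8
(1,1): OLD=8355/64 → NEW=255, ERR=-7965/64
(1,2): OLD=251567/2048 → NEW=0, ERR=251567/2048
(1,3): OLD=2089387/8192 → NEW=255, ERR=427/8192
(1,4): OLD=30596289/131072 → NEW=255, ERR=-2827071/131072
(2,0): OLD=75505/1024 → NEW=0, ERR=75505/1024
(2,1): OLD=4515867/32768 → NEW=255, ERR=-3839973/32768
(2,2): OLD=74107249/524288 → NEW=255, ERR=-59586191/524288
(2,3): OLD=1240899555/8388608 → NEW=255, ERR=-898195485/8388608
(2,4): OLD=25289096309/134217728 → NEW=255, ERR=-8936424331/134217728
(3,0): OLD=38833905/524288 → NEW=0, ERR=38833905/524288
(3,1): OLD=415586221/4194304 → NEW=0, ERR=415586221/4194304
(3,2): OLD=16701045103/134217728 → NEW=0, ERR=16701045103/134217728
(3,3): OLD=53792198123/268435456 → NEW=255, ERR=-14658843157/268435456
(3,4): OLD=775714011743/4294967296 → NEW=255, ERR=-319502648737/4294967296
Output grid:
  Row 0: .#.##  (2 black, running=2)
  Row 1: .#.##  (2 black, running=4)
  Row 2: .####  (1 black, running=5)
  Row 3: ...##  (3 black, running=8)

Answer: 8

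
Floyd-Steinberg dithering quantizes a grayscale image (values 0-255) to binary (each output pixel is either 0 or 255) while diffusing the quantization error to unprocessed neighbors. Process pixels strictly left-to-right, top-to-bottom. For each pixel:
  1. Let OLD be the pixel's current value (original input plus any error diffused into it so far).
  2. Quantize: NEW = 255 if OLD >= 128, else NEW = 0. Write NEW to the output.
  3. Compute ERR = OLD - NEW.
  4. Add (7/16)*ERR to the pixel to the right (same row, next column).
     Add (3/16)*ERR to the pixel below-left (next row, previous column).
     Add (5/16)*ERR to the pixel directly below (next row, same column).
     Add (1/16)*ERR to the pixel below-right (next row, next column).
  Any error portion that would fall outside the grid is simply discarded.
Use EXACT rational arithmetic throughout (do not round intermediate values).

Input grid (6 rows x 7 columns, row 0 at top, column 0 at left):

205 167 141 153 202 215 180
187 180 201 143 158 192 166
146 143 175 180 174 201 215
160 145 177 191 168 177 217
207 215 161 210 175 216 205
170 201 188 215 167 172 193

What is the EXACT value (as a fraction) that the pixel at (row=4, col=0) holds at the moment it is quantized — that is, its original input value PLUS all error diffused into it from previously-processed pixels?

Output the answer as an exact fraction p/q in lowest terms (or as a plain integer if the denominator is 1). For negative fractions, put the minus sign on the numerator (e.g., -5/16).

(0,0): OLD=205 → NEW=255, ERR=-50
(0,1): OLD=1161/8 → NEW=255, ERR=-879/8
(0,2): OLD=11895/128 → NEW=0, ERR=11895/128
(0,3): OLD=396609/2048 → NEW=255, ERR=-125631/2048
(0,4): OLD=5739719/32768 → NEW=255, ERR=-2616121/32768
(0,5): OLD=94409073/524288 → NEW=255, ERR=-39284367/524288
(0,6): OLD=1234958871/8388608 → NEW=255, ERR=-904136169/8388608
(1,0): OLD=19299/128 → NEW=255, ERR=-13341/128
(1,1): OLD=117109/1024 → NEW=0, ERR=117109/1024
(1,2): OLD=8575577/32768 → NEW=255, ERR=219737/32768
(1,3): OLD=15414405/131072 → NEW=0, ERR=15414405/131072
(1,4): OLD=1397699087/8388608 → NEW=255, ERR=-741395953/8388608
(1,5): OLD=7027573631/67108864 → NEW=0, ERR=7027573631/67108864
(1,6): OLD=186240312465/1073741824 → NEW=255, ERR=-87563852655/1073741824
(2,0): OLD=2209751/16384 → NEW=255, ERR=-1968169/16384
(2,1): OLD=63400173/524288 → NEW=0, ERR=63400173/524288
(2,2): OLD=2174319239/8388608 → NEW=255, ERR=35224199/8388608
(2,3): OLD=13585217423/67108864 → NEW=255, ERR=-3527542897/67108864
(2,4): OLD=80728667615/536870912 → NEW=255, ERR=-56173414945/536870912
(2,5): OLD=2871341547285/17179869184 → NEW=255, ERR=-1509525094635/17179869184
(2,6): OLD=43326024967651/274877906944 → NEW=255, ERR=-26767841303069/274877906944
(3,0): OLD=1217470759/8388608 → NEW=255, ERR=-921624281/8388608
(3,1): OLD=8590092251/67108864 → NEW=255, ERR=-8522668069/67108864
(3,2): OLD=64667593889/536870912 → NEW=0, ERR=64667593889/536870912
(3,3): OLD=446495763079/2147483648 → NEW=255, ERR=-101112567161/2147483648
(3,4): OLD=26097811948839/274877906944 → NEW=0, ERR=26097811948839/274877906944
(3,5): OLD=365656298087717/2199023255552 → NEW=255, ERR=-195094632078043/2199023255552
(3,6): OLD=5005413454494203/35184372088832 → NEW=255, ERR=-3966601428157957/35184372088832
(4,0): OLD=159831582121/1073741824 → NEW=255, ERR=-113972582999/1073741824
Target (4,0): original=207, with diffused error = 159831582121/1073741824

Answer: 159831582121/1073741824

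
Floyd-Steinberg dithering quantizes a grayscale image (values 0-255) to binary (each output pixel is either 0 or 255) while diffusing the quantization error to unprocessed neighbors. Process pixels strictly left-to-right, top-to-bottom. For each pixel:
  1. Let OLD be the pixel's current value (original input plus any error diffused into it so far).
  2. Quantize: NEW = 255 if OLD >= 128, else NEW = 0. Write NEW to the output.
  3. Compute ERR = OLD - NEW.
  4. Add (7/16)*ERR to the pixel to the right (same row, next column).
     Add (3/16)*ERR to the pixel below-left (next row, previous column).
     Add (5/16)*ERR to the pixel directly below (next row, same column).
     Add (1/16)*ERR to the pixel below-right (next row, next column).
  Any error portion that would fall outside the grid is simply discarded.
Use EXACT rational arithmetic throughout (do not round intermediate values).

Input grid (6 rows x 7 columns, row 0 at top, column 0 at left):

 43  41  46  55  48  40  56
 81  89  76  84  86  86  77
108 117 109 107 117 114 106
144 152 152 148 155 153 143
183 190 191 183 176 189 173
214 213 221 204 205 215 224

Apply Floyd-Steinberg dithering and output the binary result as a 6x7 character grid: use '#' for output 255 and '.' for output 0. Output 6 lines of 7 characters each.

(0,0): OLD=43 → NEW=0, ERR=43
(0,1): OLD=957/16 → NEW=0, ERR=957/16
(0,2): OLD=18475/256 → NEW=0, ERR=18475/256
(0,3): OLD=354605/4096 → NEW=0, ERR=354605/4096
(0,4): OLD=5627963/65536 → NEW=0, ERR=5627963/65536
(0,5): OLD=81338781/1048576 → NEW=0, ERR=81338781/1048576
(0,6): OLD=1508895563/16777216 → NEW=0, ERR=1508895563/16777216
(1,0): OLD=27047/256 → NEW=0, ERR=27047/256
(1,1): OLD=348433/2048 → NEW=255, ERR=-173807/2048
(1,2): OLD=5334245/65536 → NEW=0, ERR=5334245/65536
(1,3): OLD=43850497/262144 → NEW=255, ERR=-22996223/262144
(1,4): OLD=1583978595/16777216 → NEW=0, ERR=1583978595/16777216
(1,5): OLD=23323923539/134217728 → NEW=255, ERR=-10901597101/134217728
(1,6): OLD=159812247677/2147483648 → NEW=0, ERR=159812247677/2147483648
(2,0): OLD=4099403/32768 → NEW=0, ERR=4099403/32768
(2,1): OLD=175192681/1048576 → NEW=255, ERR=-92194199/1048576
(2,2): OLD=1245152891/16777216 → NEW=0, ERR=1245152891/16777216
(2,3): OLD=18098687587/134217728 → NEW=255, ERR=-16126833053/134217728
(2,4): OLD=78624020883/1073741824 → NEW=0, ERR=78624020883/1073741824
(2,5): OLD=4827804701425/34359738368 → NEW=255, ERR=-3933928582415/34359738368
(2,6): OLD=40730787151527/549755813888 → NEW=0, ERR=40730787151527/549755813888
(3,0): OLD=2795240987/16777216 → NEW=255, ERR=-1482949093/16777216
(3,1): OLD=14440181375/134217728 → NEW=0, ERR=14440181375/134217728
(3,2): OLD=208561771565/1073741824 → NEW=255, ERR=-65242393555/1073741824
(3,3): OLD=439103102475/4294967296 → NEW=0, ERR=439103102475/4294967296
(3,4): OLD=106451513223707/549755813888 → NEW=255, ERR=-33736219317733/549755813888
(3,5): OLD=478691135363585/4398046511104 → NEW=0, ERR=478691135363585/4398046511104
(3,6): OLD=14539256992463007/70368744177664 → NEW=255, ERR=-3404772772841313/70368744177664
(4,0): OLD=376992087989/2147483648 → NEW=255, ERR=-170616242251/2147483648
(4,1): OLD=5907979258929/34359738368 → NEW=255, ERR=-2853754024911/34359738368
(4,2): OLD=88823460200831/549755813888 → NEW=255, ERR=-51364272340609/549755813888
(4,3): OLD=698274169405221/4398046511104 → NEW=255, ERR=-423227690926299/4398046511104
(4,4): OLD=4979285674550303/35184372088832 → NEW=255, ERR=-3992729208101857/35184372088832
(4,5): OLD=180659609917722975/1125899906842624 → NEW=255, ERR=-106444866327146145/1125899906842624
(4,6): OLD=2221539986676132937/18014398509481984 → NEW=0, ERR=2221539986676132937/18014398509481984
(5,0): OLD=95437182717219/549755813888 → NEW=255, ERR=-44750549824221/549755813888
(5,1): OLD=567121533964897/4398046511104 → NEW=255, ERR=-554380326366623/4398046511104
(5,2): OLD=3990647848552759/35184372088832 → NEW=0, ERR=3990647848552759/35184372088832
(5,3): OLD=55290858373330227/281474976710656 → NEW=255, ERR=-16485260687887053/281474976710656
(5,4): OLD=2164846834028101137/18014398509481984 → NEW=0, ERR=2164846834028101137/18014398509481984
(5,5): OLD=36614106005061644673/144115188075855872 → NEW=255, ERR=-135266954281602687/144115188075855872
(5,6): OLD=590798621961066837359/2305843009213693952 → NEW=255, ERR=2808654611574879599/2305843009213693952
Row 0: .......
Row 1: .#.#.#.
Row 2: .#.#.#.
Row 3: #.#.#.#
Row 4: ######.
Row 5: ##.#.##

Answer: .......
.#.#.#.
.#.#.#.
#.#.#.#
######.
##.#.##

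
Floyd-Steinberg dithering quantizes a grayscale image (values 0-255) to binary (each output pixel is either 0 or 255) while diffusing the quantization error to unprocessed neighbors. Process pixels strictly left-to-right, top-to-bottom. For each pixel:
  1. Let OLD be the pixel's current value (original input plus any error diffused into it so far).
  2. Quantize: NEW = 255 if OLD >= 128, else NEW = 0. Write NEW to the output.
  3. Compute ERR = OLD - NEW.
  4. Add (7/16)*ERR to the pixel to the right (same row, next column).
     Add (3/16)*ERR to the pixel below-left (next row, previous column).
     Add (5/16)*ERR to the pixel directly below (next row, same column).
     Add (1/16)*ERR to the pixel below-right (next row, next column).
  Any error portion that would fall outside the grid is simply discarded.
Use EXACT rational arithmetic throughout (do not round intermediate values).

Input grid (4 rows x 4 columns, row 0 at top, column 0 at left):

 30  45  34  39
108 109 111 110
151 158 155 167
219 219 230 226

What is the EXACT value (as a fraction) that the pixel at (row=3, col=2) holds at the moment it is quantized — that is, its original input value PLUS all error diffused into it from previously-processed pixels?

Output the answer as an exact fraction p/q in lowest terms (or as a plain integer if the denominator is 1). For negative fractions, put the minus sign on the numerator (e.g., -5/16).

(0,0): OLD=30 → NEW=0, ERR=30
(0,1): OLD=465/8 → NEW=0, ERR=465/8
(0,2): OLD=7607/128 → NEW=0, ERR=7607/128
(0,3): OLD=133121/2048 → NEW=0, ERR=133121/2048
(1,0): OLD=16419/128 → NEW=255, ERR=-16221/128
(1,1): OLD=86773/1024 → NEW=0, ERR=86773/1024
(1,2): OLD=5979033/32768 → NEW=255, ERR=-2376807/32768
(1,3): OLD=53631103/524288 → NEW=0, ERR=53631103/524288
(2,0): OLD=2085463/16384 → NEW=0, ERR=2085463/16384
(2,1): OLD=114634669/524288 → NEW=255, ERR=-19058771/524288
(2,2): OLD=147749921/1048576 → NEW=255, ERR=-119636959/1048576
(2,3): OLD=2424589565/16777216 → NEW=255, ERR=-1853600515/16777216
(3,0): OLD=2113602919/8388608 → NEW=255, ERR=-25492121/8388608
(3,1): OLD=25887005945/134217728 → NEW=255, ERR=-8338514695/134217728
(3,2): OLD=309618524679/2147483648 → NEW=255, ERR=-237989805561/2147483648
Target (3,2): original=230, with diffused error = 309618524679/2147483648

Answer: 309618524679/2147483648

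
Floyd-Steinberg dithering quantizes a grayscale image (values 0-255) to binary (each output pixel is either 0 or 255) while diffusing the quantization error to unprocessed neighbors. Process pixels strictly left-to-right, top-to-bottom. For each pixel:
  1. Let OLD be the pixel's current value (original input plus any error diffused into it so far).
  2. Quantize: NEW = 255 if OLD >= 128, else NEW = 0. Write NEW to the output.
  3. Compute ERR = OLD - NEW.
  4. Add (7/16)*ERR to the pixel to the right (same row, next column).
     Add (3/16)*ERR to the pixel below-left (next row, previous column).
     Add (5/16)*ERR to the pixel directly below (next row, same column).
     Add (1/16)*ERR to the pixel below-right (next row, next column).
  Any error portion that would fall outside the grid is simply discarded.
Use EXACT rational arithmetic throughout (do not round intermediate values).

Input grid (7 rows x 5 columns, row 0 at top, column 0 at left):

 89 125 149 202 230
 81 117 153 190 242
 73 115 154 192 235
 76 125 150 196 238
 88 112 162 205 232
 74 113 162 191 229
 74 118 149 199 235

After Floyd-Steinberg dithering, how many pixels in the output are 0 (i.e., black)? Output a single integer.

(0,0): OLD=89 → NEW=0, ERR=89
(0,1): OLD=2623/16 → NEW=255, ERR=-1457/16
(0,2): OLD=27945/256 → NEW=0, ERR=27945/256
(0,3): OLD=1023007/4096 → NEW=255, ERR=-21473/4096
(0,4): OLD=14922969/65536 → NEW=255, ERR=-1788711/65536
(1,0): OLD=23485/256 → NEW=0, ERR=23485/256
(1,1): OLD=316843/2048 → NEW=255, ERR=-205397/2048
(1,2): OLD=8949639/65536 → NEW=255, ERR=-7762041/65536
(1,3): OLD=36241275/262144 → NEW=255, ERR=-30605445/262144
(1,4): OLD=763634961/4194304 → NEW=255, ERR=-305912559/4194304
(2,0): OLD=2715273/32768 → NEW=0, ERR=2715273/32768
(2,1): OLD=108462579/1048576 → NEW=0, ERR=108462579/1048576
(2,2): OLD=2249537433/16777216 → NEW=255, ERR=-2028652647/16777216
(2,3): OLD=21887263419/268435456 → NEW=0, ERR=21887263419/268435456
(2,4): OLD=1033296163933/4294967296 → NEW=255, ERR=-61920496547/4294967296
(3,0): OLD=2034899833/16777216 → NEW=0, ERR=2034899833/16777216
(3,1): OLD=25889999493/134217728 → NEW=255, ERR=-8335521147/134217728
(3,2): OLD=458683797063/4294967296 → NEW=0, ERR=458683797063/4294967296
(3,3): OLD=2215711065743/8589934592 → NEW=255, ERR=25277744783/8589934592
(3,4): OLD=32968602603755/137438953472 → NEW=255, ERR=-2078330531605/137438953472
(4,0): OLD=245367990903/2147483648 → NEW=0, ERR=245367990903/2147483648
(4,1): OLD=11695035631991/68719476736 → NEW=255, ERR=-5828430935689/68719476736
(4,2): OLD=170355449962457/1099511627776 → NEW=255, ERR=-110020015120423/1099511627776
(4,3): OLD=2919978909213047/17592186044416 → NEW=255, ERR=-1566028532113033/17592186044416
(4,4): OLD=53061632153169345/281474976710656 → NEW=255, ERR=-18714486908047935/281474976710656
(5,0): OLD=103137446192837/1099511627776 → NEW=0, ERR=103137446192837/1099511627776
(5,1): OLD=1019586518747407/8796093022208 → NEW=0, ERR=1019586518747407/8796093022208
(5,2): OLD=44881392364080647/281474976710656 → NEW=255, ERR=-26894726697136633/281474976710656
(5,3): OLD=115583393695948393/1125899906842624 → NEW=0, ERR=115583393695948393/1125899906842624
(5,4): OLD=4459865450326820275/18014398509481984 → NEW=255, ERR=-133806169591085645/18014398509481984
(6,0): OLD=17598831542249973/140737488355328 → NEW=0, ERR=17598831542249973/140737488355328
(6,1): OLD=886661246754759643/4503599627370496 → NEW=255, ERR=-261756658224716837/4503599627370496
(6,2): OLD=8661735790257367065/72057594037927936 → NEW=0, ERR=8661735790257367065/72057594037927936
(6,3): OLD=318559491861707597651/1152921504606846976 → NEW=255, ERR=24564508186961618771/1152921504606846976
(6,4): OLD=4582475835505979709189/18446744073709551616 → NEW=255, ERR=-121443903289955952891/18446744073709551616
Output grid:
  Row 0: .#.##  (2 black, running=2)
  Row 1: .####  (1 black, running=3)
  Row 2: ..#.#  (3 black, running=6)
  Row 3: .#.##  (2 black, running=8)
  Row 4: .####  (1 black, running=9)
  Row 5: ..#.#  (3 black, running=12)
  Row 6: .#.##  (2 black, running=14)

Answer: 14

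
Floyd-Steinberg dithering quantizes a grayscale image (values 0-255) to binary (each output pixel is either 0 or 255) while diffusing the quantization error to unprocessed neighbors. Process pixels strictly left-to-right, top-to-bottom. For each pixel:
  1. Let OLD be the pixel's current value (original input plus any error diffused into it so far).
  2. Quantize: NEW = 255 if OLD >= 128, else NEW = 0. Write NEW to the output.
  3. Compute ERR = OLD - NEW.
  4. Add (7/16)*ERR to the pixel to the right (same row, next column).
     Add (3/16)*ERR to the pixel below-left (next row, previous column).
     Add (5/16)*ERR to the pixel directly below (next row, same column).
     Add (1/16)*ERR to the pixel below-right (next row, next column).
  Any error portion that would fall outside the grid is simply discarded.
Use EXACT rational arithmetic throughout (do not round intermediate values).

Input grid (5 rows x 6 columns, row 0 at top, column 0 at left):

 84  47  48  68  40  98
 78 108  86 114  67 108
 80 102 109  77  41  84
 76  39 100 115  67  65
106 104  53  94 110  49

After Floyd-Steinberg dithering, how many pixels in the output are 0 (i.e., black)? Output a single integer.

Answer: 21

Derivation:
(0,0): OLD=84 → NEW=0, ERR=84
(0,1): OLD=335/4 → NEW=0, ERR=335/4
(0,2): OLD=5417/64 → NEW=0, ERR=5417/64
(0,3): OLD=107551/1024 → NEW=0, ERR=107551/1024
(0,4): OLD=1408217/16384 → NEW=0, ERR=1408217/16384
(0,5): OLD=35547631/262144 → NEW=255, ERR=-31299089/262144
(1,0): OLD=7677/64 → NEW=0, ERR=7677/64
(1,1): OLD=106379/512 → NEW=255, ERR=-24181/512
(1,2): OLD=1912263/16384 → NEW=0, ERR=1912263/16384
(1,3): OLD=14371435/65536 → NEW=255, ERR=-2340245/65536
(1,4): OLD=261784657/4194304 → NEW=0, ERR=261784657/4194304
(1,5): OLD=6936826343/67108864 → NEW=0, ERR=6936826343/67108864
(2,0): OLD=889897/8192 → NEW=0, ERR=889897/8192
(2,1): OLD=43030387/262144 → NEW=255, ERR=-23816333/262144
(2,2): OLD=402982233/4194304 → NEW=0, ERR=402982233/4194304
(2,3): OLD=4257136529/33554432 → NEW=0, ERR=4257136529/33554432
(2,4): OLD=142980166899/1073741824 → NEW=255, ERR=-130823998221/1073741824
(2,5): OLD=1149304003541/17179869184 → NEW=0, ERR=1149304003541/17179869184
(3,0): OLD=389701625/4194304 → NEW=0, ERR=389701625/4194304
(3,1): OLD=2552212197/33554432 → NEW=0, ERR=2552212197/33554432
(3,2): OLD=48697392431/268435456 → NEW=255, ERR=-19753648849/268435456
(3,3): OLD=1814416090013/17179869184 → NEW=0, ERR=1814416090013/17179869184
(3,4): OLD=13139689225565/137438953472 → NEW=0, ERR=13139689225565/137438953472
(3,5): OLD=264141024559187/2199023255552 → NEW=0, ERR=264141024559187/2199023255552
(4,0): OLD=80153018263/536870912 → NEW=255, ERR=-56749064297/536870912
(4,1): OLD=631646638155/8589934592 → NEW=0, ERR=631646638155/8589934592
(4,2): OLD=23840395285425/274877906944 → NEW=0, ERR=23840395285425/274877906944
(4,3): OLD=784062825174805/4398046511104 → NEW=255, ERR=-337439035156715/4398046511104
(4,4): OLD=9530175555934885/70368744177664 → NEW=255, ERR=-8413854209369435/70368744177664
(4,5): OLD=45262200782661731/1125899906842624 → NEW=0, ERR=45262200782661731/1125899906842624
Output grid:
  Row 0: .....#  (5 black, running=5)
  Row 1: .#.#..  (4 black, running=9)
  Row 2: .#..#.  (4 black, running=13)
  Row 3: ..#...  (5 black, running=18)
  Row 4: #..##.  (3 black, running=21)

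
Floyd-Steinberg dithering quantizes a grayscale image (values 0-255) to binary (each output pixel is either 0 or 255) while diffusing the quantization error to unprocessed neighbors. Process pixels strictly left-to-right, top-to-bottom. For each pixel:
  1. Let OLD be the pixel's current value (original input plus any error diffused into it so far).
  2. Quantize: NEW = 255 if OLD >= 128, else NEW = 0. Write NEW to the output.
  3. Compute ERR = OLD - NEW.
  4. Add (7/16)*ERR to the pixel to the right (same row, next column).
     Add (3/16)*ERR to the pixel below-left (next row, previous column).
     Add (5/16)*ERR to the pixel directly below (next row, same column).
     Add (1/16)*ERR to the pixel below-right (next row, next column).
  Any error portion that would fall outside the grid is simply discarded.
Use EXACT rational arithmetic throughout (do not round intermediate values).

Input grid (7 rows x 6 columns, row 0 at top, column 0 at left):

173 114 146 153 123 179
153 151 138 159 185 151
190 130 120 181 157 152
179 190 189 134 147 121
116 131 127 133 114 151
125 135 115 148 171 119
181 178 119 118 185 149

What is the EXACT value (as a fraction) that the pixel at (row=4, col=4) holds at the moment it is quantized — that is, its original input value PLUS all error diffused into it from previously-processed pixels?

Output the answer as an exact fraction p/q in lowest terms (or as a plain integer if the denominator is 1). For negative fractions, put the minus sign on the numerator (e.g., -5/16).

Answer: 17633169017217435/140737488355328

Derivation:
(0,0): OLD=173 → NEW=255, ERR=-82
(0,1): OLD=625/8 → NEW=0, ERR=625/8
(0,2): OLD=23063/128 → NEW=255, ERR=-9577/128
(0,3): OLD=246305/2048 → NEW=0, ERR=246305/2048
(0,4): OLD=5754599/32768 → NEW=255, ERR=-2601241/32768
(0,5): OLD=75638865/524288 → NEW=255, ERR=-58054575/524288
(1,0): OLD=18179/128 → NEW=255, ERR=-14461/128
(1,1): OLD=109397/1024 → NEW=0, ERR=109397/1024
(1,2): OLD=6186297/32768 → NEW=255, ERR=-2169543/32768
(1,3): OLD=19405989/131072 → NEW=255, ERR=-14017371/131072
(1,4): OLD=840197167/8388608 → NEW=0, ERR=840197167/8388608
(1,5): OLD=20837973401/134217728 → NEW=255, ERR=-13387547239/134217728
(2,0): OLD=2862711/16384 → NEW=255, ERR=-1315209/16384
(2,1): OLD=57037389/524288 → NEW=0, ERR=57037389/524288
(2,2): OLD=1120134055/8388608 → NEW=255, ERR=-1018960985/8388608
(2,3): OLD=7320155823/67108864 → NEW=0, ERR=7320155823/67108864
(2,4): OLD=452336457997/2147483648 → NEW=255, ERR=-95271872243/2147483648
(2,5): OLD=3699863821867/34359738368 → NEW=0, ERR=3699863821867/34359738368
(3,0): OLD=1462239559/8388608 → NEW=255, ERR=-676855481/8388608
(3,1): OLD=10798050555/67108864 → NEW=255, ERR=-6314709765/67108864
(3,2): OLD=73618525121/536870912 → NEW=255, ERR=-63283557439/536870912
(3,3): OLD=3456820635811/34359738368 → NEW=0, ERR=3456820635811/34359738368
(3,4): OLD=56118805279875/274877906944 → NEW=255, ERR=-13975060990845/274877906944
(3,5): OLD=570137954135245/4398046511104 → NEW=255, ERR=-551363906196275/4398046511104
(4,0): OLD=78535703049/1073741824 → NEW=0, ERR=78535703049/1073741824
(4,1): OLD=1828797157045/17179869184 → NEW=0, ERR=1828797157045/17179869184
(4,2): OLD=82308740689679/549755813888 → NEW=255, ERR=-57878991851761/549755813888
(4,3): OLD=892620351093611/8796093022208 → NEW=0, ERR=892620351093611/8796093022208
(4,4): OLD=17633169017217435/140737488355328 → NEW=0, ERR=17633169017217435/140737488355328
Target (4,4): original=114, with diffused error = 17633169017217435/140737488355328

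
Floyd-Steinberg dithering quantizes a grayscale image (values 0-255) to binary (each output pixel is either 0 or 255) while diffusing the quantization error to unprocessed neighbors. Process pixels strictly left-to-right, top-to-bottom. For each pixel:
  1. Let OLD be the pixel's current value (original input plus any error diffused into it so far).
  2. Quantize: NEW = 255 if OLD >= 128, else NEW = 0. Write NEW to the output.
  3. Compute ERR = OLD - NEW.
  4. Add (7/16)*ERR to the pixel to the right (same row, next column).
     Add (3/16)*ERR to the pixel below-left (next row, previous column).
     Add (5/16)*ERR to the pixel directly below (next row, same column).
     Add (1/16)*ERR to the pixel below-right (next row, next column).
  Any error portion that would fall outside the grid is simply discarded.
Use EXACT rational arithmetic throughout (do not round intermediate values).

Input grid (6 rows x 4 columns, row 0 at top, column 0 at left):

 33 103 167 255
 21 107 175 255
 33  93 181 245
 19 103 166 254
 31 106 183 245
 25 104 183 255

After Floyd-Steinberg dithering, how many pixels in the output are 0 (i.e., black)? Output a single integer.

Answer: 11

Derivation:
(0,0): OLD=33 → NEW=0, ERR=33
(0,1): OLD=1879/16 → NEW=0, ERR=1879/16
(0,2): OLD=55905/256 → NEW=255, ERR=-9375/256
(0,3): OLD=978855/4096 → NEW=255, ERR=-65625/4096
(1,0): OLD=13653/256 → NEW=0, ERR=13653/256
(1,1): OLD=332243/2048 → NEW=255, ERR=-189997/2048
(1,2): OLD=8342991/65536 → NEW=0, ERR=8342991/65536
(1,3): OLD=318137817/1048576 → NEW=255, ERR=50750937/1048576
(2,0): OLD=1057473/32768 → NEW=0, ERR=1057473/32768
(2,1): OLD=110446811/1048576 → NEW=0, ERR=110446811/1048576
(2,2): OLD=566527175/2097152 → NEW=255, ERR=31753415/2097152
(2,3): OLD=9217594827/33554432 → NEW=255, ERR=661214667/33554432
(3,0): OLD=819303217/16777216 → NEW=0, ERR=819303217/16777216
(3,1): OLD=43523227503/268435456 → NEW=255, ERR=-24927813777/268435456
(3,2): OLD=602935595921/4294967296 → NEW=255, ERR=-492281064559/4294967296
(3,3): OLD=14496988019831/68719476736 → NEW=255, ERR=-3026478547849/68719476736
(4,0): OLD=123904802205/4294967296 → NEW=0, ERR=123904802205/4294967296
(4,1): OLD=2445135738583/34359738368 → NEW=0, ERR=2445135738583/34359738368
(4,2): OLD=180599087087991/1099511627776 → NEW=255, ERR=-99776377994889/1099511627776
(4,3): OLD=3243508698562673/17592186044416 → NEW=255, ERR=-1242498742763407/17592186044416
(5,0): OLD=26035494651149/549755813888 → NEW=0, ERR=26035494651149/549755813888
(5,1): OLD=2317696487288443/17592186044416 → NEW=255, ERR=-2168310954037637/17592186044416
(5,2): OLD=808563971564367/8796093022208 → NEW=0, ERR=808563971564367/8796093022208
(5,3): OLD=75287098901383159/281474976710656 → NEW=255, ERR=3510979840165879/281474976710656
Output grid:
  Row 0: ..##  (2 black, running=2)
  Row 1: .#.#  (2 black, running=4)
  Row 2: ..##  (2 black, running=6)
  Row 3: .###  (1 black, running=7)
  Row 4: ..##  (2 black, running=9)
  Row 5: .#.#  (2 black, running=11)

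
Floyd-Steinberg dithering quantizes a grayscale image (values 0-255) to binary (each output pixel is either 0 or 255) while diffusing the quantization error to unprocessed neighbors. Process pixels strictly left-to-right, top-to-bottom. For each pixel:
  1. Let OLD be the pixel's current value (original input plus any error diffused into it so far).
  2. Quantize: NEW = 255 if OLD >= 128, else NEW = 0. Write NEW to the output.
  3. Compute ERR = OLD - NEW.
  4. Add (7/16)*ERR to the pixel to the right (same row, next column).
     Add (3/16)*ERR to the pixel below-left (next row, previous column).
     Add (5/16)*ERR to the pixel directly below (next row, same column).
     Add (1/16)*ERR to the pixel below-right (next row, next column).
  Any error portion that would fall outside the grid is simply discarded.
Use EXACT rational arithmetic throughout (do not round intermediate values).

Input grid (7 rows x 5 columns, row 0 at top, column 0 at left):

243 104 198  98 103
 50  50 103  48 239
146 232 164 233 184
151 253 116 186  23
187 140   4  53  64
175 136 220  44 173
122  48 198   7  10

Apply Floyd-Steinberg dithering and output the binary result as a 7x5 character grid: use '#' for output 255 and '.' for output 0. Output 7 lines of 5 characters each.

Answer: #.#.#
..#.#
#####
.#.#.
##...
#.#.#
..#..

Derivation:
(0,0): OLD=243 → NEW=255, ERR=-12
(0,1): OLD=395/4 → NEW=0, ERR=395/4
(0,2): OLD=15437/64 → NEW=255, ERR=-883/64
(0,3): OLD=94171/1024 → NEW=0, ERR=94171/1024
(0,4): OLD=2346749/16384 → NEW=255, ERR=-1831171/16384
(1,0): OLD=4145/64 → NEW=0, ERR=4145/64
(1,1): OLD=54199/512 → NEW=0, ERR=54199/512
(1,2): OLD=2759331/16384 → NEW=255, ERR=-1418589/16384
(1,3): OLD=1116727/65536 → NEW=0, ERR=1116727/65536
(1,4): OLD=227830277/1048576 → NEW=255, ERR=-39556603/1048576
(2,0): OLD=1524429/8192 → NEW=255, ERR=-564531/8192
(2,1): OLD=58391167/262144 → NEW=255, ERR=-8455553/262144
(2,2): OLD=556340477/4194304 → NEW=255, ERR=-513207043/4194304
(2,3): OLD=11563430631/67108864 → NEW=255, ERR=-5549329689/67108864
(2,4): OLD=147208603281/1073741824 → NEW=255, ERR=-126595561839/1073741824
(3,0): OLD=517648285/4194304 → NEW=0, ERR=517648285/4194304
(3,1): OLD=9048487673/33554432 → NEW=255, ERR=492107513/33554432
(3,2): OLD=71574382691/1073741824 → NEW=0, ERR=71574382691/1073741824
(3,3): OLD=342670285427/2147483648 → NEW=255, ERR=-204938044813/2147483648
(3,4): OLD=-2087826499665/34359738368 → NEW=0, ERR=-2087826499665/34359738368
(4,0): OLD=122577114483/536870912 → NEW=255, ERR=-14324968077/536870912
(4,1): OLD=2630610443795/17179869184 → NEW=255, ERR=-1750256198125/17179869184
(4,2): OLD=-10092885172675/274877906944 → NEW=0, ERR=-10092885172675/274877906944
(4,3): OLD=-498873823597/4398046511104 → NEW=0, ERR=-498873823597/4398046511104
(4,4): OLD=2744185435042693/70368744177664 → NEW=0, ERR=2744185435042693/70368744177664
(5,0): OLD=40560870228505/274877906944 → NEW=255, ERR=-29532996042215/274877906944
(5,1): OLD=106884909095595/2199023255552 → NEW=0, ERR=106884909095595/2199023255552
(5,2): OLD=15720519424419619/70368744177664 → NEW=255, ERR=-2223510340884701/70368744177664
(5,3): OLD=9895972827479517/281474976710656 → NEW=0, ERR=9895972827479517/281474976710656
(5,4): OLD=903246326103596079/4503599627370496 → NEW=255, ERR=-245171578875880401/4503599627370496
(6,0): OLD=3431828280435689/35184372088832 → NEW=0, ERR=3431828280435689/35184372088832
(6,1): OLD=104959398900379655/1125899906842624 → NEW=0, ERR=104959398900379655/1125899906842624
(6,2): OLD=4297162617296013181/18014398509481984 → NEW=255, ERR=-296509002621892739/18014398509481984
(6,3): OLD=-402516674274869793/288230376151711744 → NEW=0, ERR=-402516674274869793/288230376151711744
(6,4): OLD=-25022185600592912423/4611686018427387904 → NEW=0, ERR=-25022185600592912423/4611686018427387904
Row 0: #.#.#
Row 1: ..#.#
Row 2: #####
Row 3: .#.#.
Row 4: ##...
Row 5: #.#.#
Row 6: ..#..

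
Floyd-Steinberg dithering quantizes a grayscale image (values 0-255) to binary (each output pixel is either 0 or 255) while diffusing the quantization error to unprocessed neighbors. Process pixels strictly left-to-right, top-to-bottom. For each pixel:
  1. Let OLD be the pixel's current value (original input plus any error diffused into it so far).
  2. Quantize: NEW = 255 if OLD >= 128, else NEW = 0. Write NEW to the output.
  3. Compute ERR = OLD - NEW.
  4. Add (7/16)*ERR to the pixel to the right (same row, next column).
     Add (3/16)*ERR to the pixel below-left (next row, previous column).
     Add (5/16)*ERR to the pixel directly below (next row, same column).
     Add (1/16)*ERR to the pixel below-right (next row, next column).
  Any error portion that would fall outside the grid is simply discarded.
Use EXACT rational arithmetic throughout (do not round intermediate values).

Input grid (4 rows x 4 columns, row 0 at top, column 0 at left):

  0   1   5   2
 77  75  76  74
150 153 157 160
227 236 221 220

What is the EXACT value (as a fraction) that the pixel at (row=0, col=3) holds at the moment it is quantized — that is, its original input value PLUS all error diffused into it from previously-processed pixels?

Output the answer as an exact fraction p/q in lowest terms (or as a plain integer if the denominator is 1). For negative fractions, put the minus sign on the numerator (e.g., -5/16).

Answer: 1121/256

Derivation:
(0,0): OLD=0 → NEW=0, ERR=0
(0,1): OLD=1 → NEW=0, ERR=1
(0,2): OLD=87/16 → NEW=0, ERR=87/16
(0,3): OLD=1121/256 → NEW=0, ERR=1121/256
Target (0,3): original=2, with diffused error = 1121/256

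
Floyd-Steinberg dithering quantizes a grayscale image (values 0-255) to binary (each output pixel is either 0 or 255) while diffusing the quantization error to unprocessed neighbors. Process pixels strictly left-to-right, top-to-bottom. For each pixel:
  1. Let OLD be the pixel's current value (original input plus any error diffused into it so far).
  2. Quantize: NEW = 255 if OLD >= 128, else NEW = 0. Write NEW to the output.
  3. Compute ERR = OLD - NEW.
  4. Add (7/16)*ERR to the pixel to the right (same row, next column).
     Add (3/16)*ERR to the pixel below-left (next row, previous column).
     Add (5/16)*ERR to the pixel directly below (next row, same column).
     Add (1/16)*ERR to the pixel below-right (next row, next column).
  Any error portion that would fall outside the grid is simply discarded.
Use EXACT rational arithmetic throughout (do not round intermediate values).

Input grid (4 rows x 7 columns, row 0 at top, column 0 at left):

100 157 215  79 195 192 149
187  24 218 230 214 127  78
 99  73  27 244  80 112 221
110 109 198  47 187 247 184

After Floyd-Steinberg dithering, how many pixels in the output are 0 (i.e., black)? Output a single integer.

Answer: 12

Derivation:
(0,0): OLD=100 → NEW=0, ERR=100
(0,1): OLD=803/4 → NEW=255, ERR=-217/4
(0,2): OLD=12241/64 → NEW=255, ERR=-4079/64
(0,3): OLD=52343/1024 → NEW=0, ERR=52343/1024
(0,4): OLD=3561281/16384 → NEW=255, ERR=-616639/16384
(0,5): OLD=46015175/262144 → NEW=255, ERR=-20831545/262144
(0,6): OLD=479130481/4194304 → NEW=0, ERR=479130481/4194304
(1,0): OLD=13317/64 → NEW=255, ERR=-3003/64
(1,1): OLD=-9821/512 → NEW=0, ERR=-9821/512
(1,2): OLD=3209375/16384 → NEW=255, ERR=-968545/16384
(1,3): OLD=13701651/65536 → NEW=255, ERR=-3010029/65536
(1,4): OLD=714874297/4194304 → NEW=255, ERR=-354673223/4194304
(1,5): OLD=2826560713/33554432 → NEW=0, ERR=2826560713/33554432
(1,6): OLD=78160637607/536870912 → NEW=255, ERR=-58741444953/536870912
(2,0): OLD=661425/8192 → NEW=0, ERR=661425/8192
(2,1): OLD=23150699/262144 → NEW=0, ERR=23150699/262144
(2,2): OLD=156668801/4194304 → NEW=0, ERR=156668801/4194304
(2,3): OLD=7598033977/33554432 → NEW=255, ERR=-958346183/33554432
(2,4): OLD=14496434025/268435456 → NEW=0, ERR=14496434025/268435456
(2,5): OLD=1169525100291/8589934592 → NEW=255, ERR=-1020908220669/8589934592
(2,6): OLD=19251935118917/137438953472 → NEW=255, ERR=-15794998016443/137438953472
(3,0): OLD=636653537/4194304 → NEW=255, ERR=-432893983/4194304
(3,1): OLD=3472660109/33554432 → NEW=0, ERR=3472660109/33554432
(3,2): OLD=68482032151/268435456 → NEW=255, ERR=30990871/268435456
(3,3): OLD=54315664257/1073741824 → NEW=0, ERR=54315664257/1073741824
(3,4): OLD=27754129656801/137438953472 → NEW=255, ERR=-7292803478559/137438953472
(3,5): OLD=185236821144691/1099511627776 → NEW=255, ERR=-95138643938189/1099511627776
(3,6): OLD=1808515551701869/17592186044416 → NEW=0, ERR=1808515551701869/17592186044416
Output grid:
  Row 0: .##.##.  (3 black, running=3)
  Row 1: #.###.#  (2 black, running=5)
  Row 2: ...#.##  (4 black, running=9)
  Row 3: #.#.##.  (3 black, running=12)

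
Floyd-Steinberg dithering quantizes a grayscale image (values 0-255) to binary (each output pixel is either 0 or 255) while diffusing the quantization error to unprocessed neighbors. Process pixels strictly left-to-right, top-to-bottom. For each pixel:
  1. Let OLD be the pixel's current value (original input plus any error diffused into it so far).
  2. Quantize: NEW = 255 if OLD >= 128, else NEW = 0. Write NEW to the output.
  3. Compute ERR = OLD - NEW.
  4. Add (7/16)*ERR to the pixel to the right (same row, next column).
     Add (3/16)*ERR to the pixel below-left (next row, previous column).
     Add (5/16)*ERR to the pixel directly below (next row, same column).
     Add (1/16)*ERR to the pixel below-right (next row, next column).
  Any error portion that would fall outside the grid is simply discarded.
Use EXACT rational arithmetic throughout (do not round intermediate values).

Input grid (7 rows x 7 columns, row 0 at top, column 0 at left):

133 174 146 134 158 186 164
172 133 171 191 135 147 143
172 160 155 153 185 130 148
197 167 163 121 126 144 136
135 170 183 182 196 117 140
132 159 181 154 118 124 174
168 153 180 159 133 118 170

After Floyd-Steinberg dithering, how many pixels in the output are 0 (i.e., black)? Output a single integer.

Answer: 18

Derivation:
(0,0): OLD=133 → NEW=255, ERR=-122
(0,1): OLD=965/8 → NEW=0, ERR=965/8
(0,2): OLD=25443/128 → NEW=255, ERR=-7197/128
(0,3): OLD=224053/2048 → NEW=0, ERR=224053/2048
(0,4): OLD=6745715/32768 → NEW=255, ERR=-1610125/32768
(0,5): OLD=86246693/524288 → NEW=255, ERR=-47446747/524288
(0,6): OLD=1043604483/8388608 → NEW=0, ERR=1043604483/8388608
(1,0): OLD=20031/128 → NEW=255, ERR=-12609/128
(1,1): OLD=112057/1024 → NEW=0, ERR=112057/1024
(1,2): OLD=7515565/32768 → NEW=255, ERR=-840275/32768
(1,3): OLD=26377129/131072 → NEW=255, ERR=-7046231/131072
(1,4): OLD=721374939/8388608 → NEW=0, ERR=721374939/8388608
(1,5): OLD=11851256139/67108864 → NEW=255, ERR=-5261504181/67108864
(1,6): OLD=152385547269/1073741824 → NEW=255, ERR=-121418617851/1073741824
(2,0): OLD=2649859/16384 → NEW=255, ERR=-1528061/16384
(2,1): OLD=74673617/524288 → NEW=255, ERR=-59019823/524288
(2,2): OLD=792691891/8388608 → NEW=0, ERR=792691891/8388608
(2,3): OLD=12889188059/67108864 → NEW=255, ERR=-4223572261/67108864
(2,4): OLD=89270023179/536870912 → NEW=255, ERR=-47632059381/536870912
(2,5): OLD=873693966745/17179869184 → NEW=0, ERR=873693966745/17179869184
(2,6): OLD=35737353496511/274877906944 → NEW=255, ERR=-34356512774209/274877906944
(3,0): OLD=1231006547/8388608 → NEW=255, ERR=-908088493/8388608
(3,1): OLD=6465931863/67108864 → NEW=0, ERR=6465931863/67108864
(3,2): OLD=115881930933/536870912 → NEW=255, ERR=-21020151627/536870912
(3,3): OLD=157783559171/2147483648 → NEW=0, ERR=157783559171/2147483648
(3,4): OLD=37389213488979/274877906944 → NEW=255, ERR=-32704652781741/274877906944
(3,5): OLD=173412246370345/2199023255552 → NEW=0, ERR=173412246370345/2199023255552
(3,6): OLD=4736532645448567/35184372088832 → NEW=255, ERR=-4235482237203593/35184372088832
(4,0): OLD=128029402109/1073741824 → NEW=0, ERR=128029402109/1073741824
(4,1): OLD=4091701888217/17179869184 → NEW=255, ERR=-289164753703/17179869184
(4,2): OLD=50357363411543/274877906944 → NEW=255, ERR=-19736502859177/274877906944
(4,3): OLD=327197073448941/2199023255552 → NEW=255, ERR=-233553856716819/2199023255552
(4,4): OLD=2317440462412919/17592186044416 → NEW=255, ERR=-2168566978913161/17592186044416
(4,5): OLD=32485544287463223/562949953421312 → NEW=0, ERR=32485544287463223/562949953421312
(4,6): OLD=1193961661770502321/9007199254740992 → NEW=255, ERR=-1102874148188450639/9007199254740992
(5,0): OLD=45658741624219/274877906944 → NEW=255, ERR=-24435124646501/274877906944
(5,1): OLD=239338180403081/2199023255552 → NEW=0, ERR=239338180403081/2199023255552
(5,2): OLD=3258301918954319/17592186044416 → NEW=255, ERR=-1227705522371761/17592186044416
(5,3): OLD=8821108184219563/140737488355328 → NEW=0, ERR=8821108184219563/140737488355328
(5,4): OLD=1000536670134363065/9007199254740992 → NEW=0, ERR=1000536670134363065/9007199254740992
(5,5): OLD=11526977408787418537/72057594037927936 → NEW=255, ERR=-6847709070884205143/72057594037927936
(5,6): OLD=112717562046659204807/1152921504606846976 → NEW=0, ERR=112717562046659204807/1152921504606846976
(6,0): OLD=5651584066272979/35184372088832 → NEW=255, ERR=-3320430816379181/35184372088832
(6,1): OLD=71541452502070255/562949953421312 → NEW=0, ERR=71541452502070255/562949953421312
(6,2): OLD=2092777022182212077/9007199254740992 → NEW=255, ERR=-204058787776740883/9007199254740992
(6,3): OLD=13340841395761452595/72057594037927936 → NEW=255, ERR=-5033845083910171085/72057594037927936
(6,4): OLD=17762048938547721705/144115188075855872 → NEW=0, ERR=17762048938547721705/144115188075855872
(6,5): OLD=3089795195502839181469/18446744073709551616 → NEW=255, ERR=-1614124543293096480611/18446744073709551616
(6,6): OLD=46140663519024684899195/295147905179352825856 → NEW=255, ERR=-29122052301710285694085/295147905179352825856
Output grid:
  Row 0: #.#.##.  (3 black, running=3)
  Row 1: #.##.##  (2 black, running=5)
  Row 2: ##.##.#  (2 black, running=7)
  Row 3: #.#.#.#  (3 black, running=10)
  Row 4: .####.#  (2 black, running=12)
  Row 5: #.#..#.  (4 black, running=16)
  Row 6: #.##.##  (2 black, running=18)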